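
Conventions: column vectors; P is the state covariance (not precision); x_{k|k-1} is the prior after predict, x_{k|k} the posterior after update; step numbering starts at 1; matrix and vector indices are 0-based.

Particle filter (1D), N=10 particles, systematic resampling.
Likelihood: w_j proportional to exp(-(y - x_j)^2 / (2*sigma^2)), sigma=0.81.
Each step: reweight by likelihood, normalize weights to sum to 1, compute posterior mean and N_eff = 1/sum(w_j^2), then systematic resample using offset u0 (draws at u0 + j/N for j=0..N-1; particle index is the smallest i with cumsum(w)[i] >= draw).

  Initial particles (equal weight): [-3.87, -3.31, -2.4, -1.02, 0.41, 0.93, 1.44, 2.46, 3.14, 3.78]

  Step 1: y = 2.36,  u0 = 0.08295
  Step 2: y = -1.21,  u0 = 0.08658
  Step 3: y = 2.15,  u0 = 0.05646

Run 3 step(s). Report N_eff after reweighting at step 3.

N_eff = 8.7181

step 1: w=[0.0000, 0.0000, 0.0000, 0.0001, 0.0210, 0.0801, 0.1997, 0.3778, 0.2394, 0.0819]  mean=2.3613  Neff=3.9447  idx=[5, 6, 6, 7, 7, 7, 8, 8, 8, 9]
step 2: w=[0.7609, 0.1182, 0.1182, 0.0009, 0.0009, 0.0009, 0.0000, 0.0000, 0.0000, 0.0000]  mean=1.0547  Neff=1.6478  idx=[0, 0, 0, 0, 0, 0, 0, 1, 2, 2]
step 3: w=[0.0749, 0.0749, 0.0749, 0.0749, 0.0749, 0.0749, 0.0749, 0.1586, 0.1586, 0.1586]  mean=1.1726  Neff=8.7181  idx=[0, 2, 3, 4, 6, 7, 7, 8, 9, 9]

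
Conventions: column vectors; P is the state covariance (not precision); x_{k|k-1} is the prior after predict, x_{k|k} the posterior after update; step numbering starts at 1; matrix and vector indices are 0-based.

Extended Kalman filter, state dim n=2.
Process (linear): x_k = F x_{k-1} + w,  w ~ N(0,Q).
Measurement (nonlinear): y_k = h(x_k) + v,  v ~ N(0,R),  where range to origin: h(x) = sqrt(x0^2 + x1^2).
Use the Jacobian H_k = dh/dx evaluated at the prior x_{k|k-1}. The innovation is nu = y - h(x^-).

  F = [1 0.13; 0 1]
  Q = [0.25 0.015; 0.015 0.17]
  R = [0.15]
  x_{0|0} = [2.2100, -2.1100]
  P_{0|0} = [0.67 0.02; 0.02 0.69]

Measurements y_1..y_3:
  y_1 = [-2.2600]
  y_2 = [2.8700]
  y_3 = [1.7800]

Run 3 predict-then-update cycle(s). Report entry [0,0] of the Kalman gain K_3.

step 1: x^-=[1.9357, -2.1100]  P^-=[0.9369 0.1247; 0.1247 0.8600]  H_jac=[0.6760 -0.7369]  S=[0.9209]  K=[0.5880; -0.5966]  nu=[-5.1234]  x^+=[-1.0766, 0.9467]  P^+=[0.6185 0.4477; 0.4477 0.5322]
step 2: x^-=[-0.9536, 0.9467]  P^-=[0.9939 0.5319; 0.5319 0.7022]  H_jac=[-0.7096 0.7046]  S=[0.4672]  K=[-0.7075; 0.2510]  nu=[1.5263]  x^+=[-2.0334, 1.3299]  P^+=[0.7600 0.6149; 0.6149 0.6728]
step 3: x^-=[-1.8605, 1.3299]  P^-=[1.1813 0.7174; 0.7174 0.8428]  H_jac=[-0.8135 0.5815]  S=[0.5381]  K=[-1.0108; -0.1738]  nu=[-0.5070]  x^+=[-1.3481, 1.4180]  P^+=[0.6315 0.6228; 0.6228 0.8265]

K[0,0] = -1.0108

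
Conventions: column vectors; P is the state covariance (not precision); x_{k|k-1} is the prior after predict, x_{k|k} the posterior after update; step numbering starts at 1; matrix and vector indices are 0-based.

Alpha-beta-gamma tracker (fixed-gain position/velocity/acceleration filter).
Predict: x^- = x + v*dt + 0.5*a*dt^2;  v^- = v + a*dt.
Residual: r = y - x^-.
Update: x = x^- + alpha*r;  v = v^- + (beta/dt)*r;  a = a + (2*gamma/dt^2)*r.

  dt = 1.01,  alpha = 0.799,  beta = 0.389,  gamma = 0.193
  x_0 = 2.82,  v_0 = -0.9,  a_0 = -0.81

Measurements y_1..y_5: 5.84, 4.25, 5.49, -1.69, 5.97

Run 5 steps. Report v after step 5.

step 1: x_pred=1.4979  r=4.3421  x^+=4.9672  v^+=-0.0457  a^+=0.8330
step 2: x_pred=5.3459  r=-1.0959  x^+=4.4703  v^+=0.3735  a^+=0.4183
step 3: x_pred=5.0609  r=0.4291  x^+=5.4038  v^+=0.9613  a^+=0.5807
step 4: x_pred=6.6709  r=-8.3609  x^+=-0.0095  v^+=-1.6723  a^+=-2.5830
step 5: x_pred=-3.0160  r=8.9860  x^+=4.1638  v^+=-0.8202  a^+=0.8172

v_post = -0.8202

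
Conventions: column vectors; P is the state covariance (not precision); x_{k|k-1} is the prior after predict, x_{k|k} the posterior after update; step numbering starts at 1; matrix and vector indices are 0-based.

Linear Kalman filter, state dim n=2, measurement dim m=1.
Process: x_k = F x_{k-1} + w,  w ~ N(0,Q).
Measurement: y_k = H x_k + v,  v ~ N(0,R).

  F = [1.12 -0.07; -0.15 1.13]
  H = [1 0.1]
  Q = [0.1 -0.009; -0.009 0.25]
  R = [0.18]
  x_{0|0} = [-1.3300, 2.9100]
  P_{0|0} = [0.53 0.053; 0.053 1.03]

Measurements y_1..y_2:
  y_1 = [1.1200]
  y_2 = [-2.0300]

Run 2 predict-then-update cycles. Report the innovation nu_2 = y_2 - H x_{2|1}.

innov = [-2.4999]

step 1: x^-=[-1.6933, 3.4878]  P^-=[0.7616 -0.1119; -0.1119 1.5592]  S=[0.9348]  K=[0.8027; 0.0471]  nu=[2.4645]  x^+=[0.2850, 3.6039]  P^+=[0.1592 -0.1472; -0.1472 1.5571]
step 2: x^-=[0.0670, 4.0297]  P^-=[0.3304 -0.3468; -0.3468 2.2917]  S=[0.4640]  K=[0.6374; -0.2535]  nu=[-2.4999]  x^+=[-1.5265, 4.6634]  P^+=[0.1419 -0.2718; -0.2718 2.2619]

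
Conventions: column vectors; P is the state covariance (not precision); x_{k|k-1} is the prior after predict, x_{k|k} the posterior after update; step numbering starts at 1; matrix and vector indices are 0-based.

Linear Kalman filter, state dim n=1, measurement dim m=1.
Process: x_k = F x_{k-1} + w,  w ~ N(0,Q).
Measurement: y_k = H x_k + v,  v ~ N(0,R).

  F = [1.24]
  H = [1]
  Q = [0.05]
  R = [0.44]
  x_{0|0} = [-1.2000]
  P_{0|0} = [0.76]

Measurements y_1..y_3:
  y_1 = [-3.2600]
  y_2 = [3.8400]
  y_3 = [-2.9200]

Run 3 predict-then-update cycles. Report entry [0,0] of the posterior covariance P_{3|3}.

step 1: x^-=[-1.4880]  P^-=[1.2186]  S=[1.6586]  K=[0.7347]  nu=[-1.7720]  x^+=[-2.7899]  P^+=[0.3233]
step 2: x^-=[-3.4595]  P^-=[0.5471]  S=[0.9871]  K=[0.5542]  nu=[7.2995]  x^+=[0.5861]  P^+=[0.2439]
step 3: x^-=[0.7268]  P^-=[0.4250]  S=[0.8650]  K=[0.4913]  nu=[-3.6468]  x^+=[-1.0649]  P^+=[0.2162]

P_post[0,0] = 0.2162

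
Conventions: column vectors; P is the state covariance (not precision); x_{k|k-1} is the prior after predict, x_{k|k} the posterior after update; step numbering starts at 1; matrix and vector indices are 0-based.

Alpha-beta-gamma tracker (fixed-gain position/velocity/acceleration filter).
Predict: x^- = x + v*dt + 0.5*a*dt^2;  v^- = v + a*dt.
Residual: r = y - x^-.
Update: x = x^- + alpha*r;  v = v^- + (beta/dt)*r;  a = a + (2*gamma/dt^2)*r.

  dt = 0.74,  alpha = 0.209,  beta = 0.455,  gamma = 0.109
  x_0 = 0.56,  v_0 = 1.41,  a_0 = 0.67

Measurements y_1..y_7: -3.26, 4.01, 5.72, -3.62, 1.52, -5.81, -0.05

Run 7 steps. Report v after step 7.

step 1: x_pred=1.7868  r=-5.0468  x^+=0.7321  v^+=-1.1973  a^+=-1.3392
step 2: x_pred=-0.5206  r=4.5306  x^+=0.4263  v^+=0.5974  a^+=0.4645
step 3: x_pred=0.9955  r=4.7245  x^+=1.9830  v^+=3.8460  a^+=2.3453
step 4: x_pred=5.4712  r=-9.0912  x^+=3.5711  v^+=-0.0083  a^+=-1.2739
step 5: x_pred=3.2162  r=-1.6962  x^+=2.8617  v^+=-1.9939  a^+=-1.9492
step 6: x_pred=0.8525  r=-6.6625  x^+=-0.5399  v^+=-7.5328  a^+=-4.6015
step 7: x_pred=-7.3741  r=7.3241  x^+=-5.8434  v^+=-6.4346  a^+=-1.6858

v_post = -6.4346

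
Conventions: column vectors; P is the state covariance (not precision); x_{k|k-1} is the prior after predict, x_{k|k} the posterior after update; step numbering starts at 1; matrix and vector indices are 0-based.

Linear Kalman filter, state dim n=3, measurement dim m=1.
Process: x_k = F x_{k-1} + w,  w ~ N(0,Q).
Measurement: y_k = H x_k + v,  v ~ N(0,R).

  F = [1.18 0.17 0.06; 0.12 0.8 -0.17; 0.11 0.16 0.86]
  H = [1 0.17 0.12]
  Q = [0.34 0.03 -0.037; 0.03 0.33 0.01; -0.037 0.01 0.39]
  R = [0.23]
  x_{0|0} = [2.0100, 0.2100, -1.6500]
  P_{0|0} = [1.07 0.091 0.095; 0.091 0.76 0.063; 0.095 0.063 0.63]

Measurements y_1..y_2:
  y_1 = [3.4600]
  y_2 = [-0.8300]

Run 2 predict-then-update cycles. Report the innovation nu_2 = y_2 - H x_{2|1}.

innov = [-5.0130]

step 1: x^-=[2.3085, 0.6897, -1.1643]  P^-=[1.9053 0.3490 0.2808; 0.3490 0.8465 0.0887; 0.2808 0.0887 0.9269]  S=[2.3628]  K=[0.8458; 0.2131; 0.1723]  nu=[1.1740]  x^+=[3.3014, 0.9399, -0.9620]  P^+=[0.2152 -0.0769 -0.0635; -0.0769 0.7391 0.0019; -0.0635 0.0019 0.8567]
step 2: x^-=[3.9977, 1.3116, -0.3138]  P^-=[0.6243 0.0904 -0.0253; 0.0904 0.8182 -0.0301; -0.0253 -0.0301 1.0310]  S=[0.9163]  K=[0.6948; 0.2466; 0.1019]  nu=[-5.0130]  x^+=[0.5145, 0.0755, -0.8244]  P^+=[0.1819 -0.0665 -0.0901; -0.0665 0.7625 -0.0531; -0.0901 -0.0531 1.0215]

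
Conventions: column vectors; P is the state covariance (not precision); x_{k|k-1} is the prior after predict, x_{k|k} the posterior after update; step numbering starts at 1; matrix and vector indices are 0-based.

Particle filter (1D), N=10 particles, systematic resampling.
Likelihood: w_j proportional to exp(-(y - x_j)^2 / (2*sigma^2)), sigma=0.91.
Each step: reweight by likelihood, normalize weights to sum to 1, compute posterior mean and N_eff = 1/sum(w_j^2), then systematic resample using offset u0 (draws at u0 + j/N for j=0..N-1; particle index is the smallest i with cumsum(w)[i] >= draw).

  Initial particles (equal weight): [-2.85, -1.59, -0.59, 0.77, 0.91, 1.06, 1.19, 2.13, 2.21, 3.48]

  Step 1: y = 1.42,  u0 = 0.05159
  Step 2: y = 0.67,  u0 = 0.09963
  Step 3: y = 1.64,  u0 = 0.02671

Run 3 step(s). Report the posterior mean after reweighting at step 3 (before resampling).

step 1: w=[0.0000, 0.0008, 0.0171, 0.1515, 0.1671, 0.1808, 0.1894, 0.1442, 0.1341, 0.0151]  mean=1.3303  Neff=6.3008  idx=[3, 3, 4, 5, 5, 6, 6, 7, 8, 8]
step 2: w=[0.1375, 0.1375, 0.1336, 0.1262, 0.1262, 0.1175, 0.1175, 0.0382, 0.0330, 0.0330]  mean=1.1076  Neff=8.4243  idx=[0, 1, 2, 2, 3, 4, 5, 6, 7, 9]
step 3: w=[0.0811, 0.0811, 0.0929, 0.0929, 0.1046, 0.1046, 0.1134, 0.1134, 0.1108, 0.1053]  mean=1.2542  Neff=9.8659  idx=[0, 1, 2, 3, 4, 5, 6, 7, 8, 9]

post_mean = 1.2542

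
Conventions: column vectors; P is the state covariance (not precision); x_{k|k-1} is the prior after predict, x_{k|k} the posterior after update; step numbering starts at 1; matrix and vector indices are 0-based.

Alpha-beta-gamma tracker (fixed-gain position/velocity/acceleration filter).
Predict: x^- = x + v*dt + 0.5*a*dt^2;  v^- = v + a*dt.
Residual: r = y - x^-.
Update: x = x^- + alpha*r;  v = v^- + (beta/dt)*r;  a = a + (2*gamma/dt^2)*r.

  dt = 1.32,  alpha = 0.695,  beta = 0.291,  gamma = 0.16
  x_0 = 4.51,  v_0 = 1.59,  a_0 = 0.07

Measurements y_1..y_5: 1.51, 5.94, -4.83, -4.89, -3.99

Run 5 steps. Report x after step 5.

step 1: x_pred=6.6698  r=-5.1598  x^+=3.0837  v^+=0.5449  a^+=-0.8776
step 2: x_pred=3.0384  r=2.9016  x^+=5.0550  v^+=0.0261  a^+=-0.3447
step 3: x_pred=4.7892  r=-9.6192  x^+=-1.8962  v^+=-2.5495  a^+=-2.1113
step 4: x_pred=-7.1009  r=2.2109  x^+=-5.5643  v^+=-4.8491  a^+=-1.7053
step 5: x_pred=-13.4508  r=9.4608  x^+=-6.8755  v^+=-5.0144  a^+=0.0322

x_post = -6.8755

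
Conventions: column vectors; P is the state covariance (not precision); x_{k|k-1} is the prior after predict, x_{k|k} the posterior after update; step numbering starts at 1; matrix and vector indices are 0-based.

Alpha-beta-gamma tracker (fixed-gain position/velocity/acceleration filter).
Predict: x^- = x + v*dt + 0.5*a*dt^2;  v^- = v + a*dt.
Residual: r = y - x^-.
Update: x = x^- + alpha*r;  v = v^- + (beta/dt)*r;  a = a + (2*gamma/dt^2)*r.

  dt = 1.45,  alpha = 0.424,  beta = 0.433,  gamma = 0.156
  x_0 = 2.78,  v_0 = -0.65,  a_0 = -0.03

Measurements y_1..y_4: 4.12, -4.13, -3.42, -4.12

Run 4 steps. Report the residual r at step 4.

resid = 4.1846

step 1: x_pred=1.8060  r=2.3140  x^+=2.7871  v^+=-0.0025  a^+=0.3134
step 2: x_pred=3.1130  r=-7.2430  x^+=0.0420  v^+=-1.7110  a^+=-0.7614
step 3: x_pred=-3.2394  r=-0.1806  x^+=-3.3160  v^+=-2.8690  a^+=-0.7882
step 4: x_pred=-8.3046  r=4.1846  x^+=-6.5303  v^+=-2.7623  a^+=-0.1673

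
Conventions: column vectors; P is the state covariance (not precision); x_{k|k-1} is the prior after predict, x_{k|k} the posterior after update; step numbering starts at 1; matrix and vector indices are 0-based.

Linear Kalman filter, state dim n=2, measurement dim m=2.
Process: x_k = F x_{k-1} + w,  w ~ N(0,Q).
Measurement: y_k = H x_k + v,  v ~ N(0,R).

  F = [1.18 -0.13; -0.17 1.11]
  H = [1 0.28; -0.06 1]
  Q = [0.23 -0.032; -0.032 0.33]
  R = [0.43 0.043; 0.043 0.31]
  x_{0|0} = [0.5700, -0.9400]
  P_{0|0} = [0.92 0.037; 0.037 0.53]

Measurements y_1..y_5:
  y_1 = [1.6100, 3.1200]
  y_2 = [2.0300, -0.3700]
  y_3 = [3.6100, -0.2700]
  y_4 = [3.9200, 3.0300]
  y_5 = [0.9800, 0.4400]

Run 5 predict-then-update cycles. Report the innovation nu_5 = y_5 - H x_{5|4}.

innov = [-2.7355, -1.0171]

step 1: x^-=[0.7948, -1.1403]  P^-=[1.5086 -0.2438; -0.2438 0.9956]  S=[1.8802 -0.0084; -0.0084 1.3403]  K=[0.7650 -0.2446; 0.0220 0.7539]  nu=[1.1345, 4.3080]  x^+=[0.6089, 2.1324]  P^+=[0.3250 -0.0234; -0.0234 0.2332]
step 2: x^-=[0.4413, 2.2634]  P^-=[0.6936 -0.1621; -0.1621 0.6356]  S=[1.0827 0.0200; 0.0200 0.9676]  K=[0.6029 -0.2230; 0.0024 0.6669]  nu=[0.9549, -2.6070]  x^+=[1.5983, 0.5270]  P^+=[0.2574 -0.0278; -0.0278 0.2052]
step 3: x^-=[1.8175, 0.3133]  P^-=[0.6004 -0.1502; -0.1502 0.6007]  S=[0.9934 0.0275; 0.0275 0.9309]  K=[0.5681 -0.2168; -0.0000 0.6550]  nu=[1.7048, -0.4743]  x^+=[2.8887, 0.0026]  P^+=[0.2428 -0.0282; -0.0282 0.2014]
step 4: x^-=[3.4084, -0.4881]  P^-=[0.5802 -0.1474; -0.1474 0.5958]  S=[0.9744 0.0301; 0.0301 0.9255]  K=[0.5598 -0.2150; -0.0002 0.6533]  nu=[0.6483, 3.7227]  x^+=[2.9707, 1.9435]  P^+=[0.2394 -0.0282; -0.0282 0.2008]
step 5: x^-=[3.2528, 1.6523]  P^-=[0.5753 -0.1466; -0.1466 0.5950]  S=[0.9699 0.0309; 0.0309 0.9246]  K=[0.5577 -0.2145; -0.0002 0.6530]  nu=[-2.7355, -1.0171]  x^+=[1.9454, 0.9887]  P^+=[0.2385 -0.0282; -0.0282 0.2007]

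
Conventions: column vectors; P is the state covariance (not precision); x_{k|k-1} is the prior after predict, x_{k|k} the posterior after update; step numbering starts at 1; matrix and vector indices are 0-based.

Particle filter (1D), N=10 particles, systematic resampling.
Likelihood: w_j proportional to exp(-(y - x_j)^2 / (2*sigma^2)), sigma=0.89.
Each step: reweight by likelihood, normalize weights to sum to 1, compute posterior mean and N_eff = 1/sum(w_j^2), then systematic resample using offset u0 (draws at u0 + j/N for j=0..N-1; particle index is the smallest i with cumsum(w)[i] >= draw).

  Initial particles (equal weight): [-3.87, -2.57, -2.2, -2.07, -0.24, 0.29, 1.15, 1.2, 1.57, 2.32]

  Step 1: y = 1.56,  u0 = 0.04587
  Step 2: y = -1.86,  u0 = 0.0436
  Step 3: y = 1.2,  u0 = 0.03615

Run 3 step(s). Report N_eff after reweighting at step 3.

N_eff = 9.4508

step 1: w=[0.0000, 0.0000, 0.0000, 0.0001, 0.0323, 0.0902, 0.2245, 0.2300, 0.2496, 0.1733]  mean=1.3464  Neff=4.8824  idx=[5, 6, 6, 6, 7, 7, 8, 8, 9, 9]
step 2: w=[0.7662, 0.0465, 0.0465, 0.0465, 0.0384, 0.0384, 0.0084, 0.0084, 0.0002, 0.0002]  mean=0.5025  Neff=1.6760  idx=[0, 0, 0, 0, 0, 0, 0, 0, 2, 4]
step 3: w=[0.0879, 0.0879, 0.0879, 0.0879, 0.0879, 0.0879, 0.0879, 0.0879, 0.1481, 0.1483]  mean=0.5523  Neff=9.4508  idx=[0, 1, 2, 3, 4, 6, 7, 8, 8, 9]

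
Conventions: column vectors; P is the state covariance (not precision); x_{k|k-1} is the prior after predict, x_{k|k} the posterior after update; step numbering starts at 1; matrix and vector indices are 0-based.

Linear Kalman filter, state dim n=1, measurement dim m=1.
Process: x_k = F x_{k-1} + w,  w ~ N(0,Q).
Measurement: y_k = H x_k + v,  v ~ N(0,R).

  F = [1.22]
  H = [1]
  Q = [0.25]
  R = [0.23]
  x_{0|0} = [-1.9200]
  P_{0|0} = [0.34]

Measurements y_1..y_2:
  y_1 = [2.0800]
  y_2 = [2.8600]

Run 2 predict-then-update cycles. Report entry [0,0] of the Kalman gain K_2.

K[0,0] = 0.6902

step 1: x^-=[-2.3424]  P^-=[0.7561]  S=[0.9861]  K=[0.7667]  nu=[4.4224]  x^+=[1.0485]  P^+=[0.1764]
step 2: x^-=[1.2791]  P^-=[0.5125]  S=[0.7425]  K=[0.6902]  nu=[1.5809]  x^+=[2.3703]  P^+=[0.1588]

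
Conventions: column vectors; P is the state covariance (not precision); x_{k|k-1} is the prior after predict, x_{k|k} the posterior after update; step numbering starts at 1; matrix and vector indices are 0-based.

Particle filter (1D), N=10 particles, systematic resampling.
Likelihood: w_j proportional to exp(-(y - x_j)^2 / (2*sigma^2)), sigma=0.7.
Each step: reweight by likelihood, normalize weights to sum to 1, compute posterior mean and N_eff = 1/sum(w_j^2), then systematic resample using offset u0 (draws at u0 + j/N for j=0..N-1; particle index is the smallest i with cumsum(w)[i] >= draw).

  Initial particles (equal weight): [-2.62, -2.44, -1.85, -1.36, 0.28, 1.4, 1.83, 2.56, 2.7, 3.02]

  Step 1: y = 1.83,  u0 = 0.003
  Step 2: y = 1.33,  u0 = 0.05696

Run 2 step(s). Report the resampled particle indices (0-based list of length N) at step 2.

step 1: w=[0.0000, 0.0000, 0.0000, 0.0000, 0.0270, 0.2594, 0.3132, 0.1819, 0.1447, 0.0738]  mean=2.0231  Neff=4.4330  idx=[4, 5, 5, 6, 6, 6, 7, 7, 8, 8]
step 2: w=[0.0606, 0.1856, 0.1856, 0.1445, 0.1445, 0.1445, 0.0398, 0.0398, 0.0275, 0.0275]  mean=1.6825  Neff=7.1470  idx=[0, 1, 2, 2, 3, 3, 4, 5, 5, 8]

resampled_idx = [0, 1, 2, 2, 3, 3, 4, 5, 5, 8]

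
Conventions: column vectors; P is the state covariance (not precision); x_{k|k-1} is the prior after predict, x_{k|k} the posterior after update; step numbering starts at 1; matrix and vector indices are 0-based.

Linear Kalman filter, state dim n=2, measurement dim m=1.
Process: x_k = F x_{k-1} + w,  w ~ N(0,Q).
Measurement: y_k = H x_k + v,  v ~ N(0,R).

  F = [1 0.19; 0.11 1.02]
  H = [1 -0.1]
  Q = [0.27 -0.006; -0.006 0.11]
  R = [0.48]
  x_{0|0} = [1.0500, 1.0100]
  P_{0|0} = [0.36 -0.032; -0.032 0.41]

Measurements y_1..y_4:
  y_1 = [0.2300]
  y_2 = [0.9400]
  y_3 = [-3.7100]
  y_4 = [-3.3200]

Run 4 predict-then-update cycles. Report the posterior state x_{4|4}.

step 1: x^-=[1.2419, 1.1457]  P^-=[0.6326 0.0797; 0.0797 0.5337]  S=[1.1020]  K=[0.5668; 0.0239]  nu=[-0.8973]  x^+=[0.7333, 1.1242]  P^+=[0.2786 0.0648; 0.0648 0.5331]
step 2: x^-=[0.9469, 1.2274]  P^-=[0.5924 0.1954; 0.1954 0.6826]  S=[1.0402]  K=[0.5508; 0.1222]  nu=[0.1159]  x^+=[1.0107, 1.2415]  P^+=[0.2769 0.1254; 0.1254 0.6670]
step 3: x^-=[1.2466, 1.3775]  P^-=[0.6186 0.2842; 0.2842 0.8354]  S=[1.0501]  K=[0.5620; 0.1911]  nu=[-4.8188]  x^+=[-1.4617, 0.4566]  P^+=[0.2869 0.1714; 0.1714 0.7971]
step 4: x^-=[-1.3750, 0.3050]  P^-=[0.6508 0.3585; 0.3585 0.9812]  S=[1.0690]  K=[0.5753; 0.2436]  nu=[-1.9145]  x^+=[-2.4764, -0.1613]  P^+=[0.2970 0.2087; 0.2087 0.9178]

x_post = [-2.4764, -0.1613]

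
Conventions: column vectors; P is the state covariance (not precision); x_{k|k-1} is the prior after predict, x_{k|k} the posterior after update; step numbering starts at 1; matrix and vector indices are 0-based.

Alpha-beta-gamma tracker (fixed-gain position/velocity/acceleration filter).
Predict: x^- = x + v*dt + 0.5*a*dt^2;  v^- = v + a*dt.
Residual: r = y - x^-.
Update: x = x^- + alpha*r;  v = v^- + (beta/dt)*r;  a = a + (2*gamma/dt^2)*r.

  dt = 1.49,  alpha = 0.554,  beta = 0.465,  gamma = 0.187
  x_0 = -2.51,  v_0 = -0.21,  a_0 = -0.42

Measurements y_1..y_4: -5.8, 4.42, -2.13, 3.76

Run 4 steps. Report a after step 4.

step 1: x_pred=-3.2891  r=-2.5109  x^+=-4.6801  v^+=-1.6194  a^+=-0.8430
step 2: x_pred=-8.0288  r=12.4488  x^+=-1.1322  v^+=1.0096  a^+=1.2542
step 3: x_pred=1.7643  r=-3.8943  x^+=-0.3931  v^+=1.6629  a^+=0.5981
step 4: x_pred=2.7486  r=1.0114  x^+=3.3089  v^+=2.8698  a^+=0.7685

a_post = 0.7685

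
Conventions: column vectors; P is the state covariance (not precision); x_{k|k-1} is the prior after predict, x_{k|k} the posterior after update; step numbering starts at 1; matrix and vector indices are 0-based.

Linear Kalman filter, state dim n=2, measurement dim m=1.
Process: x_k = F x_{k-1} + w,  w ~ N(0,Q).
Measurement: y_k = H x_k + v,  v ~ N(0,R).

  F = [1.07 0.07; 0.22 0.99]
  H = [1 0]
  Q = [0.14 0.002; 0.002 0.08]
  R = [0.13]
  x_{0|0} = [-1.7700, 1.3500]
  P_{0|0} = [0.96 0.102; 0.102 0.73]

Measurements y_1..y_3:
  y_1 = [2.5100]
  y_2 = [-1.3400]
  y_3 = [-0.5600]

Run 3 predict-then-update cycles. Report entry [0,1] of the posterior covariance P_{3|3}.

step 1: x^-=[-1.7994, 0.9471]  P^-=[1.2580 0.3882; 0.3882 0.8864]  S=[1.3880]  K=[0.9063; 0.2797]  nu=[4.3094]  x^+=[2.1064, 2.1524]  P^+=[0.1178 0.0364; 0.0364 0.7778]
step 2: x^-=[2.4045, 2.5943]  P^-=[0.2842 0.1227; 0.1227 0.8639]  S=[0.4142]  K=[0.6861; 0.2963]  nu=[-3.7445]  x^+=[-0.1646, 1.4848]  P^+=[0.0892 0.0385; 0.0385 0.8275]
step 3: x^-=[-0.0722, 1.4337]  P^-=[0.2519 0.1217; 0.1217 0.9121]  S=[0.3819]  K=[0.6596; 0.3187]  nu=[-0.4878]  x^+=[-0.3940, 1.2782]  P^+=[0.0858 0.0414; 0.0414 0.8733]

P_post[0,1] = 0.0414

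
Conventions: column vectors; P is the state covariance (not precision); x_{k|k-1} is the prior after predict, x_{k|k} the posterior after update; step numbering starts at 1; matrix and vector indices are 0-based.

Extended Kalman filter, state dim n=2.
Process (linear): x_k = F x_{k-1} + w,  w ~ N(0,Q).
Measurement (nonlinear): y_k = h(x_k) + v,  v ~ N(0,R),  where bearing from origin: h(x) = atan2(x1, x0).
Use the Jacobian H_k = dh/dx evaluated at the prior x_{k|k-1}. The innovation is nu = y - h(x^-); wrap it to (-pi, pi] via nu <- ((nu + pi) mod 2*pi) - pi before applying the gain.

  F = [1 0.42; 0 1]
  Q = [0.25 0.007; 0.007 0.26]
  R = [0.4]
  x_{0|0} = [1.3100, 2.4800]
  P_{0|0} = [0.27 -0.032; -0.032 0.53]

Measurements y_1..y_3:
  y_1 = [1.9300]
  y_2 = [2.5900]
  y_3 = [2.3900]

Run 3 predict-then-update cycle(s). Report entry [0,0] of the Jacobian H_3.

step 1: x^-=[2.3516, 2.4800]  P^-=[0.5866 0.1976; 0.1976 0.7900]  H_jac=[-0.2123 0.2013]  S=[0.4416]  K=[-0.1920; 0.2652]  nu=[1.1180]  x^+=[2.1370, 2.7765]  P^+=[0.5703 0.2201; 0.2201 0.7589]
step 2: x^-=[3.3031, 2.7765]  P^-=[1.1391 0.5458; 0.5458 1.0189]  H_jac=[-0.1491 0.1774]  S=[0.4285]  K=[-0.1704; 0.2319]  nu=[1.8910]  x^+=[2.9808, 3.2150]  P^+=[1.1266 0.5628; 0.5628 0.9959]
step 3: x^-=[4.3311, 3.2150]  P^-=[2.0250 0.9881; 0.9881 1.2559]  H_jac=[-0.1105 0.1489]  S=[0.4201]  K=[-0.1826; 0.1852]  nu=[1.7514]  x^+=[4.0114, 3.5393]  P^+=[2.0110 1.0023; 1.0023 1.2415]

H_jac[0,0] = -0.1105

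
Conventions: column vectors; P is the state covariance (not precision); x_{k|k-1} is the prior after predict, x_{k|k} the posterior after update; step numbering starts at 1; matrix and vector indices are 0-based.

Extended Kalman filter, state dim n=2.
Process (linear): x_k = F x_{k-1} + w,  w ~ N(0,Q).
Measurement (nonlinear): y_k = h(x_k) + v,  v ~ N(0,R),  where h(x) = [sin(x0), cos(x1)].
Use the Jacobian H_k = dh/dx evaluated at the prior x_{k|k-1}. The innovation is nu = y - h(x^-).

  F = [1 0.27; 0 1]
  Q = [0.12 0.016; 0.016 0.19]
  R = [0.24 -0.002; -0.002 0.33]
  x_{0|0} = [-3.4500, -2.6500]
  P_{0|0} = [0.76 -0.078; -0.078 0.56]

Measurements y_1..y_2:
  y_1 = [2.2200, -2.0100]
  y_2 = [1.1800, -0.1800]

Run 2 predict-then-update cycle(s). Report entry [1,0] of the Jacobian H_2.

step 1: x^-=[-4.1655, -2.6500]  P^-=[0.8787 0.0892; 0.0892 0.7500]  H_jac=[-0.5200 0.0000; 0.0000 0.4720]  S=[0.4776 -0.0239; -0.0239 0.4971]  K=[-0.9548 0.0388; -0.0616 0.7092]  nu=[1.3659, -1.1284]  x^+=[-5.5134, -3.5345]  P^+=[0.4408 0.0312; 0.0312 0.4961]
step 2: x^-=[-6.4677, -3.5345]  P^-=[0.6138 0.1811; 0.1811 0.6861]  H_jac=[0.9830 0.0000; 0.0000 -0.3828]  S=[0.8331 -0.0702; -0.0702 0.4306]  K=[0.7205 -0.0436; 0.1646 -0.5832]  nu=[1.3634, 0.7438]  x^+=[-5.5177, -3.7439]  P^+=[0.1760 0.0414; 0.0414 0.5036]

H_jac[1,0] = 0.0000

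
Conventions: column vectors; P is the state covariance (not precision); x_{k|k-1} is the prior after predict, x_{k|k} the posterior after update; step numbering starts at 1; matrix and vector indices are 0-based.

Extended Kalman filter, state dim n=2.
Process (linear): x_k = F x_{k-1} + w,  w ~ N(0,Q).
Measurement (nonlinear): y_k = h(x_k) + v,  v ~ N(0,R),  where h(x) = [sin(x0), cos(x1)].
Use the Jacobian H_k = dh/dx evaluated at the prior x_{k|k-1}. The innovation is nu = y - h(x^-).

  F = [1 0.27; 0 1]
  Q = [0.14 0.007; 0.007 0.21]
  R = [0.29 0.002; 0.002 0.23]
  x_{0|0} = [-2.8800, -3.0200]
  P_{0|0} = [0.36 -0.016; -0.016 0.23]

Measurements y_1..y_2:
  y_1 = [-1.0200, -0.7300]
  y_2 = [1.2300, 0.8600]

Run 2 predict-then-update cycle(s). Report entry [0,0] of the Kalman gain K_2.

step 1: x^-=[-3.6954, -3.0200]  P^-=[0.5081 0.0531; 0.0531 0.4400]  H_jac=[-0.8505 0.0000; 0.0000 0.1213]  S=[0.6576 -0.0035; -0.0035 0.2365]  K=[-0.6571 0.0176; -0.0675 0.2247]  nu=[-1.5459, 0.2626]  x^+=[-2.6749, -2.8567]  P^+=[0.2240 0.0225; 0.0225 0.4250]
step 2: x^-=[-3.4462, -2.8567]  P^-=[0.4071 0.1442; 0.1442 0.6350]  H_jac=[-0.9540 0.0000; 0.0000 0.2811]  S=[0.6605 -0.0367; -0.0367 0.2802]  K=[-0.5842 0.0682; -0.1742 0.6143]  nu=[0.9301, 1.8197]  x^+=[-3.8654, -1.9009]  P^+=[0.1775 0.0517; 0.0517 0.5014]

K[0,0] = -0.5842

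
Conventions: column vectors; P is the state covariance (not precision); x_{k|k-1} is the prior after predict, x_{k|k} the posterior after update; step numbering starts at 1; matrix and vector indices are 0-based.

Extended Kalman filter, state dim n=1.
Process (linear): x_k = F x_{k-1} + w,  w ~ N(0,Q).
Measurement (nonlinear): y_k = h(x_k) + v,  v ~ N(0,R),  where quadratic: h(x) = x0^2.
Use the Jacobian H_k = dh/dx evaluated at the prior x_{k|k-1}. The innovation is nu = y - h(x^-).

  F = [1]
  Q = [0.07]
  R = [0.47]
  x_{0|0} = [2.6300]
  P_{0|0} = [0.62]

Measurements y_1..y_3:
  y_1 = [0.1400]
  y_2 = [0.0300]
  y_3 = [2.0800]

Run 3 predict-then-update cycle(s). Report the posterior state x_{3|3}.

x_post = [1.2455]

step 1: x^-=[2.6300]  P^-=[0.6900]  H_jac=[5.2600]  S=[19.5606]  K=[0.1855]  nu=[-6.7769]  x^+=[1.3726]  P^+=[0.0166]
step 2: x^-=[1.3726]  P^-=[0.0866]  H_jac=[2.7451]  S=[1.1224]  K=[0.2117]  nu=[-1.8540]  x^+=[0.9800]  P^+=[0.0363]
step 3: x^-=[0.9800]  P^-=[0.1063]  H_jac=[1.9600]  S=[0.8782]  K=[0.2371]  nu=[1.1196]  x^+=[1.2455]  P^+=[0.0569]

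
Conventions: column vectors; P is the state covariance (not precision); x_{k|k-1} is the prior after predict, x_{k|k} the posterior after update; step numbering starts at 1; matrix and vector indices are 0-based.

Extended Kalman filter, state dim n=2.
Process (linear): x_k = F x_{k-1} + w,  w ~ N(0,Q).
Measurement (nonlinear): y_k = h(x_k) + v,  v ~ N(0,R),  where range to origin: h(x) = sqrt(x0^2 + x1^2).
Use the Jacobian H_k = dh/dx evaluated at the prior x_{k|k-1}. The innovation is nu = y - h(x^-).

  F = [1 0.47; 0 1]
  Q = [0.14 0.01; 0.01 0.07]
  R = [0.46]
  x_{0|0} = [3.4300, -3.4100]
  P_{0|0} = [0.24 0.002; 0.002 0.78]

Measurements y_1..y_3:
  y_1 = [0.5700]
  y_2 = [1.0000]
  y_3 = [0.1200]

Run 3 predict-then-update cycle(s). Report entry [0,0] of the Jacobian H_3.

step 1: x^-=[1.8273, -3.4100]  P^-=[0.5542 0.3786; 0.3786 0.8500]  H_jac=[0.4723 -0.8814]  S=[0.9288]  K=[-0.0775; -0.6141]  nu=[-3.2987]  x^+=[2.0829, -1.3841]  P^+=[0.5486 0.3344; 0.3344 0.4997]
step 2: x^-=[1.4323, -1.3841]  P^-=[1.1133 0.5793; 0.5793 0.5697]  H_jac=[0.7191 -0.6949]  S=[0.7319]  K=[0.5439; 0.0282]  nu=[-0.9918]  x^+=[0.8929, -1.4121]  P^+=[0.8968 0.5680; 0.5680 0.5691]
step 3: x^-=[0.2292, -1.4121]  P^-=[1.6965 0.8455; 0.8455 0.6391]  H_jac=[0.1602 -0.9871]  S=[0.8589]  K=[-0.6553; -0.5768]  nu=[-1.3106]  x^+=[1.0880, -0.6561]  P^+=[1.3277 0.5209; 0.5209 0.3533]

H_jac[0,0] = 0.1602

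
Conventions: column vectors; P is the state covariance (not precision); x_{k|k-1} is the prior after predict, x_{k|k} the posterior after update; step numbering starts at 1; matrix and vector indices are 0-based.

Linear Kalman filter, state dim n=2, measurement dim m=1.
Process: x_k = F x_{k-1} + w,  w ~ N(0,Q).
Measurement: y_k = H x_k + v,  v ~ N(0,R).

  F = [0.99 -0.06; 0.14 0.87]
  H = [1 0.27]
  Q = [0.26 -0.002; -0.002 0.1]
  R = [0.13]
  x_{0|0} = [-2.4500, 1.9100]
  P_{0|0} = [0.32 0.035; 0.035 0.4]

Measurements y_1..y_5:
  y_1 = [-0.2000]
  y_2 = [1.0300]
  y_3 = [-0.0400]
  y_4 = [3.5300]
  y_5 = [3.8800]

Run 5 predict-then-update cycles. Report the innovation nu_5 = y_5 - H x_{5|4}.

innov = [1.3267]

step 1: x^-=[-2.5401, 1.3187]  P^-=[0.5709 0.0513; 0.0513 0.4176]  S=[0.7591]  K=[0.7704; 0.2161]  nu=[1.9841]  x^+=[-1.0116, 1.7475]  P^+=[0.1204 -0.0751; -0.0751 0.3821]
step 2: x^-=[-1.1064, 1.3787]  P^-=[0.3883 -0.0693; -0.0693 0.3733]  S=[0.5081]  K=[0.7274; 0.0620]  nu=[1.7641]  x^+=[0.1769, 1.4881]  P^+=[0.1195 -0.0922; -0.0922 0.3713]
step 3: x^-=[0.0858, 1.3194]  P^-=[0.3894 -0.0835; -0.0835 0.3609]  S=[0.5006]  K=[0.7328; 0.0279]  nu=[-0.4821]  x^+=[-0.2674, 1.3059]  P^+=[0.1206 -0.0937; -0.0937 0.3606]
step 4: x^-=[-0.3431, 1.0987]  P^-=[0.3906 -0.0840; -0.0840 0.3524]  S=[0.5009]  K=[0.7345; 0.0222]  nu=[3.5764]  x^+=[2.2837, 1.1781]  P^+=[0.1204 -0.0922; -0.0922 0.3522]
step 5: x^-=[2.1902, 1.3447]  P^-=[0.3902 -0.0823; -0.0823 0.3465]  S=[0.5010]  K=[0.7345; 0.0224]  nu=[1.3267]  x^+=[3.1647, 1.3743]  P^+=[0.1199 -0.0906; -0.0906 0.3462]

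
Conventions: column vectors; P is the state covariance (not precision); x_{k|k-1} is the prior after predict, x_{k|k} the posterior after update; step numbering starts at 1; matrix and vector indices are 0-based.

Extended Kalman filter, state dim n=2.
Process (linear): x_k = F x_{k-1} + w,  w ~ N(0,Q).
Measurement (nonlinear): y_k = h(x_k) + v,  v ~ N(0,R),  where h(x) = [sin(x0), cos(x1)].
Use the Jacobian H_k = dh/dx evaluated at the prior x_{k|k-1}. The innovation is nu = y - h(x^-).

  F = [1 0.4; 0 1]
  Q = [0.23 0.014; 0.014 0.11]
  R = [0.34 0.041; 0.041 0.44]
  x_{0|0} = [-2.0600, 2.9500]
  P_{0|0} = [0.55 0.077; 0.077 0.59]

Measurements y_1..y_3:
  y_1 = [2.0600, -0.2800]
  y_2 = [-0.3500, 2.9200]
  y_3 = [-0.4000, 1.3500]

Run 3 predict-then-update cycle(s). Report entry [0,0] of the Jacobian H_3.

H_jac[0,0] = 0.9777

step 1: x^-=[-0.8800, 2.9500]  P^-=[0.9360 0.3270; 0.3270 0.7000]  H_jac=[0.6372 0.0000; 0.0000 -0.1904]  S=[0.7200 0.0013; 0.0013 0.4654]  K=[0.8286 -0.1362; 0.2899 -0.2872]  nu=[2.8307, 0.7017]  x^+=[1.3699, 3.5691]  P^+=[0.4334 0.1362; 0.1362 0.6013]
step 2: x^-=[2.7976, 3.5691]  P^-=[0.8686 0.3907; 0.3907 0.7113]  H_jac=[-0.9414 0.0000; 0.0000 0.4146]  S=[1.1098 -0.1115; -0.1115 0.5623]  K=[-0.7222 0.1449; -0.2844 0.4681]  nu=[-0.6873, 3.8300]  x^+=[3.8489, 5.5574]  P^+=[0.2545 0.0823; 0.0823 0.4686]
step 3: x^-=[6.0718, 5.5574]  P^-=[0.6254 0.2838; 0.2838 0.5786]  H_jac=[0.9777 0.0000; 0.0000 0.6637]  S=[0.9379 0.2252; 0.2252 0.6949]  K=[0.6364 0.0648; 0.1769 0.4953]  nu=[-0.1902, 0.6020]  x^+=[5.9898, 5.8219]  P^+=[0.2240 0.0823; 0.0823 0.3393]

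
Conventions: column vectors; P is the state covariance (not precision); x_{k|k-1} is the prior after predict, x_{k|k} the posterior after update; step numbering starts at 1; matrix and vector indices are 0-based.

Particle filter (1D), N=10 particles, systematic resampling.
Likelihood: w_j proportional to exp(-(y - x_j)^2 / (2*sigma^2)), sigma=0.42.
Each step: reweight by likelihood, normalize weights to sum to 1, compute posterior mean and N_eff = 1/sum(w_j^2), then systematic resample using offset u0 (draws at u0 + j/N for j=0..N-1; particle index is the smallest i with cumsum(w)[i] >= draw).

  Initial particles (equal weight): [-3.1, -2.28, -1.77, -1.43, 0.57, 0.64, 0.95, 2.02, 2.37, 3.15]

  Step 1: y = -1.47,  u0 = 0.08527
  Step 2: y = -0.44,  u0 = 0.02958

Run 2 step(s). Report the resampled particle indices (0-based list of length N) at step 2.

step 1: w=[0.0003, 0.0808, 0.4022, 0.5167, 0.0000, 0.0000, 0.0000, 0.0000, 0.0000, 0.0000]  mean=-1.6359  Neff=2.2974  idx=[2, 2, 2, 2, 3, 3, 3, 3, 3, 3]
step 2: w=[0.0166, 0.0166, 0.0166, 0.0166, 0.1556, 0.1556, 0.1556, 0.1556, 0.1556, 0.1556]  mean=-1.4526  Neff=6.8336  idx=[1, 4, 5, 5, 6, 6, 7, 8, 8, 9]

resampled_idx = [1, 4, 5, 5, 6, 6, 7, 8, 8, 9]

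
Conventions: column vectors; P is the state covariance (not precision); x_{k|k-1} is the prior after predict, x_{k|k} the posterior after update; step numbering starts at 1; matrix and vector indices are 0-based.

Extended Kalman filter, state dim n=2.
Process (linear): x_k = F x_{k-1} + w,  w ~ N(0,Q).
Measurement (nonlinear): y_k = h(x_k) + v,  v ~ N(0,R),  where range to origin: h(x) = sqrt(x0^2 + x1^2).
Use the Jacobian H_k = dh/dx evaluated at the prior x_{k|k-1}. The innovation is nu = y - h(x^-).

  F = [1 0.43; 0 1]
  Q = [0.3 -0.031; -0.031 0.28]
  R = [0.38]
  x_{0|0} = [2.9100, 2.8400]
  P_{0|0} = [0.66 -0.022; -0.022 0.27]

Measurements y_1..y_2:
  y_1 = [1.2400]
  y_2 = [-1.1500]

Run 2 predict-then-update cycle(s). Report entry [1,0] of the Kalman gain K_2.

step 1: x^-=[4.1312, 2.8400]  P^-=[0.9910 0.0631; 0.0631 0.5500]  H_jac=[0.8241 0.5665]  S=[1.2884]  K=[0.6616; 0.2822]  nu=[-3.7732]  x^+=[1.6349, 1.7752]  P^+=[0.4271 -0.1774; -0.1774 0.4474]
step 2: x^-=[2.3982, 1.7752]  P^-=[0.6572 -0.0161; -0.0161 0.7274]  H_jac=[0.8038 0.5950]  S=[1.0467]  K=[0.4955; 0.4011]  nu=[-4.1337]  x^+=[0.3498, 0.1170]  P^+=[0.4002 -0.2241; -0.2241 0.5590]

K[1,0] = 0.4011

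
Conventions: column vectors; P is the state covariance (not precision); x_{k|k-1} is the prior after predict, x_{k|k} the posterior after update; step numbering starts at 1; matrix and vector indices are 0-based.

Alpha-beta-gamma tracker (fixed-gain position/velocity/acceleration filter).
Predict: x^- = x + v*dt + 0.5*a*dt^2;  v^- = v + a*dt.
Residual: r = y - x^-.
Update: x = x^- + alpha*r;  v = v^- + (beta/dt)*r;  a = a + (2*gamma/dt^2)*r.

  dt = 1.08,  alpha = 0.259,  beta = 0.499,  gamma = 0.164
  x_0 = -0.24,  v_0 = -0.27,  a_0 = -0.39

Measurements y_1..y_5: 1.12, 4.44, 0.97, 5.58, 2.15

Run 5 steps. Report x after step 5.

x_post = 7.0183

step 1: x_pred=-0.7590  r=1.8790  x^+=-0.2724  v^+=0.1770  a^+=0.1384
step 2: x_pred=-0.0005  r=4.4405  x^+=1.1496  v^+=2.3781  a^+=1.3871
step 3: x_pred=4.5269  r=-3.5569  x^+=3.6057  v^+=2.2328  a^+=0.3869
step 4: x_pred=6.2427  r=-0.6627  x^+=6.0711  v^+=2.3444  a^+=0.2005
step 5: x_pred=8.7200  r=-6.5700  x^+=7.0183  v^+=-0.4746  a^+=-1.6470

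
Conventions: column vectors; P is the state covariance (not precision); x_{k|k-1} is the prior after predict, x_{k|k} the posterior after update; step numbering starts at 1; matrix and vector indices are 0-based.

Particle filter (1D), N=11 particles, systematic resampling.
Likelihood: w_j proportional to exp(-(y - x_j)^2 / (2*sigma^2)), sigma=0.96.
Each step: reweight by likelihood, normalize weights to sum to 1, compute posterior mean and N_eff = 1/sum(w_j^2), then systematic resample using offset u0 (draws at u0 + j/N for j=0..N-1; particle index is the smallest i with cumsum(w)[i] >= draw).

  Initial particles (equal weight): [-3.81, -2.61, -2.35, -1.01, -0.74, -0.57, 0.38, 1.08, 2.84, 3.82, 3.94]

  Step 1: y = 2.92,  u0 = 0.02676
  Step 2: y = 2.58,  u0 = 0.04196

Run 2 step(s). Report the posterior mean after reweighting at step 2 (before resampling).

post_mean = 3.0587

step 1: w=[0.0000, 0.0000, 0.0000, 0.0001, 0.0003, 0.0006, 0.0126, 0.0663, 0.4150, 0.2683, 0.2368]  mean=3.2124  Neff=3.2802  idx=[7, 8, 8, 8, 8, 8, 9, 9, 9, 10, 10]
step 2: w=[0.0413, 0.1348, 0.1348, 0.1348, 0.1348, 0.1348, 0.0607, 0.0607, 0.0607, 0.0513, 0.0513]  mean=3.0587  Neff=9.1839  idx=[1, 1, 2, 3, 3, 4, 5, 5, 6, 8, 10]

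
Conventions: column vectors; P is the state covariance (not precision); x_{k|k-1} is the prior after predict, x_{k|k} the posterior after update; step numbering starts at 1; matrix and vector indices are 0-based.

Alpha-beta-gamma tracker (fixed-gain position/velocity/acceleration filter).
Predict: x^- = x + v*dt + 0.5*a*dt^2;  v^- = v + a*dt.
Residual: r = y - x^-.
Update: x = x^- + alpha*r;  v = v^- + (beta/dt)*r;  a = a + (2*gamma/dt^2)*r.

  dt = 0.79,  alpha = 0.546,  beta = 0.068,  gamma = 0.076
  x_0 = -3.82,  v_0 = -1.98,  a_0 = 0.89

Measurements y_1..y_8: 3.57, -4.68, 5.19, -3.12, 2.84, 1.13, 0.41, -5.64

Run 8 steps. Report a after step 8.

step 1: x_pred=-5.1065  r=8.6765  x^+=-0.3691  v^+=-0.5301  a^+=3.0032
step 2: x_pred=0.1493  r=-4.8293  x^+=-2.4875  v^+=1.4268  a^+=1.8270
step 3: x_pred=-0.7903  r=5.9803  x^+=2.4750  v^+=3.3848  a^+=3.2835
step 4: x_pred=6.1736  r=-9.2936  x^+=1.0993  v^+=5.1788  a^+=1.0200
step 5: x_pred=5.5089  r=-2.6689  x^+=4.0517  v^+=5.7549  a^+=0.3700
step 6: x_pred=8.7135  r=-7.5835  x^+=4.5729  v^+=5.3945  a^+=-1.4769
step 7: x_pred=8.3737  r=-7.9637  x^+=4.0255  v^+=3.5422  a^+=-3.4165
step 8: x_pred=5.7577  r=-11.3977  x^+=-0.4654  v^+=-0.1379  a^+=-6.1924

a_post = -6.1924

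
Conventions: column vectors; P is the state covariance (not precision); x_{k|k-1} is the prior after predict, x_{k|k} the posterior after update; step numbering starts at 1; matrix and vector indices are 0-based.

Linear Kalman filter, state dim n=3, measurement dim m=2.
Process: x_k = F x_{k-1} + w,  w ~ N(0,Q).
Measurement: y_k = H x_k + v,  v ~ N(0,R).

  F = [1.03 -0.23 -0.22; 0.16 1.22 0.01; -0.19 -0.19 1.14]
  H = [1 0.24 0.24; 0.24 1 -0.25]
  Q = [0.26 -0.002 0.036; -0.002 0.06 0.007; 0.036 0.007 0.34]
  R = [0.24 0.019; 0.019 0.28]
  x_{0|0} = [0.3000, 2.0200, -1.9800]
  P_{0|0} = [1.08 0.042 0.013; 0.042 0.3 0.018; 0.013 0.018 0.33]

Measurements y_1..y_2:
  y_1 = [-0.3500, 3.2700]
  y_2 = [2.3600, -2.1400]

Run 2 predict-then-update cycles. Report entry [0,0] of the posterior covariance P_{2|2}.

step 1: x^-=[0.2800, 2.4926, -2.6980]  P^-=[1.4136 0.1371 -0.2396; 0.1371 0.5511 -0.0753; -0.2396 -0.0753 0.8083]  S=[1.6741 0.6196; 0.6196 1.0952]  K=[0.8203 0.0256; -0.0678 0.5887; 0.0950 -0.3595]  nu=[-0.5807, 0.0357]  x^+=[-0.1954, 2.5530, -2.7660]  P^+=[0.2605 -0.0845 -0.1788; -0.0845 0.2132 0.1175; -0.1788 0.1175 0.6940]
step 2: x^-=[-0.1799, 3.0557, -3.6012]  P^-=[0.7142 -0.1508 -0.4102; -0.1508 0.3534 0.1107; -0.4102 0.1107 1.2794]  S=[0.7917 0.1378; 0.1378 0.6760]  K=[0.7261 0.0341; -0.1289 0.4546; -0.0181 -0.4513]  nu=[2.6709, -6.0528]  x^+=[1.5527, -0.0403, -0.9179]  P^+=[0.2892 -0.1321 -0.3441; -0.1321 0.2167 0.2407; -0.3441 0.2407 1.1392]

P_post[0,0] = 0.2892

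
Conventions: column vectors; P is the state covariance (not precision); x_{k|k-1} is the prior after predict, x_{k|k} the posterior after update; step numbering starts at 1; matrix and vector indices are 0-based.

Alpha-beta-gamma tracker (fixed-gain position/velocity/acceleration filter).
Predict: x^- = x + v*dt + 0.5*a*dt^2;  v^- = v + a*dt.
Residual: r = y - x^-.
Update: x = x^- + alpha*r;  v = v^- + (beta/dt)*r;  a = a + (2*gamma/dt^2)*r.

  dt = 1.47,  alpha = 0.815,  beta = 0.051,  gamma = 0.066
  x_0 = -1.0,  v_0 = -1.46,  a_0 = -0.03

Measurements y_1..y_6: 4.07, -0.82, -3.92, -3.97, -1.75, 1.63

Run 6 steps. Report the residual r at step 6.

resid = 3.5452

step 1: x_pred=-3.1786  r=7.2486  x^+=2.7290  v^+=-1.2526  a^+=0.4128
step 2: x_pred=1.3337  r=-2.1537  x^+=-0.4216  v^+=-0.7205  a^+=0.2812
step 3: x_pred=-1.1769  r=-2.7431  x^+=-3.4125  v^+=-0.4023  a^+=0.1137
step 4: x_pred=-3.8811  r=-0.0889  x^+=-3.9536  v^+=-0.2383  a^+=0.1082
step 5: x_pred=-4.1869  r=2.4369  x^+=-2.2008  v^+=0.0054  a^+=0.2571
step 6: x_pred=-1.9152  r=3.5452  x^+=0.9741  v^+=0.5063  a^+=0.4737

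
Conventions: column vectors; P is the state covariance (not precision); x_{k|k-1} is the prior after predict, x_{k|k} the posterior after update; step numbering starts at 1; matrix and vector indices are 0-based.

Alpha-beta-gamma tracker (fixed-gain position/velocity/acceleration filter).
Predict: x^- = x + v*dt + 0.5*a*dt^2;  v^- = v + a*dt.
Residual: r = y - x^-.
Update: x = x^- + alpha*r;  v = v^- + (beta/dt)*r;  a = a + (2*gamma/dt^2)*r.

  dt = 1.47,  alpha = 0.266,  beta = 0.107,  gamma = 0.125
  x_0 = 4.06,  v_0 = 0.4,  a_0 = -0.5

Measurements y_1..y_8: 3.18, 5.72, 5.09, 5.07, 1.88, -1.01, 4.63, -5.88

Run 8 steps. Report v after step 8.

v_post = 0.9122

step 1: x_pred=4.1078  r=-0.9278  x^+=3.8610  v^+=-0.4025  a^+=-0.6073
step 2: x_pred=2.6131  r=3.1069  x^+=3.4395  v^+=-1.0692  a^+=-0.2479
step 3: x_pred=1.6000  r=3.4900  x^+=2.5283  v^+=-1.1795  a^+=0.1559
step 4: x_pred=0.9629  r=4.1071  x^+=2.0554  v^+=-0.6514  a^+=0.6310
step 5: x_pred=1.7796  r=0.1004  x^+=1.8063  v^+=0.2835  a^+=0.6427
step 6: x_pred=2.9174  r=-3.9274  x^+=1.8727  v^+=0.9424  a^+=0.1883
step 7: x_pred=3.4614  r=1.1686  x^+=3.7723  v^+=1.3042  a^+=0.3235
step 8: x_pred=6.0390  r=-11.9190  x^+=2.8685  v^+=0.9122  a^+=-1.0554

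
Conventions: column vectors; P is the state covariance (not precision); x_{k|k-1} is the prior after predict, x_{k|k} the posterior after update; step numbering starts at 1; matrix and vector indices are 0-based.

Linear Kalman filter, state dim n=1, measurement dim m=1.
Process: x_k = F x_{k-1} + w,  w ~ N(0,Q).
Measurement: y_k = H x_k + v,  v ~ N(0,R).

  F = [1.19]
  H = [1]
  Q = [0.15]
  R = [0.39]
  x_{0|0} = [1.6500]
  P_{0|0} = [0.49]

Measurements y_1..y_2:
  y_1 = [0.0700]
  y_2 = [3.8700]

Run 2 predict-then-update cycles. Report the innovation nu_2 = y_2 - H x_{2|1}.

step 1: x^-=[1.9635]  P^-=[0.8439]  S=[1.2339]  K=[0.6839]  nu=[-1.8935]  x^+=[0.6685]  P^+=[0.2667]
step 2: x^-=[0.7955]  P^-=[0.5277]  S=[0.9177]  K=[0.5750]  nu=[3.0745]  x^+=[2.5634]  P^+=[0.2243]

innov = [3.0745]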